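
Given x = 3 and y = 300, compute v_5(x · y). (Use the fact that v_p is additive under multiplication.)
v_5(900) = 2

v_p(x) = 0 (factor: 3 = 5^0 · 3); v_p(y) = 2 (factor: 300 = 5^2 · 12). Additivity: v_p(xy) = v_p(x) + v_p(y) = 0 + 2 = 2. (Direct check: xy = 900 = 5^2 · (36).)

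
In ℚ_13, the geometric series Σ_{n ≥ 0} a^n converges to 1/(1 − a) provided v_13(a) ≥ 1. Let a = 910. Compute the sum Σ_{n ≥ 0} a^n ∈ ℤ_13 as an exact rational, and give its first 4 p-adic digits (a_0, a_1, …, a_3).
Σ a^n = 1/(1 − a) = -1/909;  first 4 digits = (1, 5, 4, 8)

v_13(a) = 1 ≥ 1, so the series converges in ℤ_13 to 1/(1 − a) = 1/(1 − 910) = -1/909. Expand this rational in ℤ_13: compute digits iteratively via d_i = x_i mod 13, x_{i+1} = (x_i − d_i)/13. The first 4 digits are (1, 5, 4, 8).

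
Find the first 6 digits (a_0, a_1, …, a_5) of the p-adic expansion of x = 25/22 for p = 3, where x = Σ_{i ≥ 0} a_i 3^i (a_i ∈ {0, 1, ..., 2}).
(a_0, …, a_5) = (1, 1, 2, 1, 2, 2)

v_3(25/22) = 0 (numerator and denominator both coprime to 3), so x ∈ ℤ_3^×. Compute digits iteratively via a_i = x_i mod 3, x_{i+1} = (x_i − a_i)/3, with x_0 = x:
  x_0 = 25/22;  a_0 = 1;  x_1 = (x_0 − 1)/3 = 1/22
  x_1 = 1/22;  a_1 = 1;  x_2 = (x_1 − 1)/3 = -7/22
  x_2 = -7/22;  a_2 = 2;  x_3 = (x_2 − 2)/3 = -17/22
  x_3 = -17/22;  a_3 = 1;  x_4 = (x_3 − 1)/3 = -13/22
  x_4 = -13/22;  a_4 = 2;  x_5 = (x_4 − 2)/3 = -19/22
  x_5 = -19/22;  a_5 = 2;  x_6 = (x_5 − 2)/3 = -21/22
Digits: (1, 1, 2, 1, 2, 2).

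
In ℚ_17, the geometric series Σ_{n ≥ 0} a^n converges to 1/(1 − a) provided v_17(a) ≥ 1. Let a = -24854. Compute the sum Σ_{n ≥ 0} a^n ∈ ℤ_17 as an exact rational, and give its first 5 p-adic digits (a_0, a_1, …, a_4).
Σ a^n = 1/(1 − a) = 1/24855;  first 5 digits = (1, 0, 16, 11, 0)

v_17(a) = 2 ≥ 1, so the series converges in ℤ_17 to 1/(1 − a) = 1/(1 − (-24854)) = 1/24855. Expand this rational in ℤ_17: compute digits iteratively via d_i = x_i mod 17, x_{i+1} = (x_i − d_i)/17. The first 5 digits are (1, 0, 16, 11, 0).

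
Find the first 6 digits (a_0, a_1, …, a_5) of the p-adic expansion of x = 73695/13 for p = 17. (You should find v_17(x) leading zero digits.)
(a_0, …, a_5) = (0, 0, 0, 9, 10, 2)

v_17(73695/13) = 3, so a_0 = ... = a_2 = 0. Factor out: x = 17^3 · u with u = 15/13 a unit in ℤ_17. Expand u iteratively via a_{v+i} = u_i mod 17, u_{i+1} = (u_i − a_{v+i})/17:
  u_0 = 15/13;  a_3 = 9;  u_1 = (u_0 − 9)/17 = -6/13
  u_1 = -6/13;  a_4 = 10;  u_2 = (u_1 − 10)/17 = -8/13
  u_2 = -8/13;  a_5 = 2;  u_3 = (u_2 − 2)/17 = -2/13
Digits: (0, 0, 0, 9, 10, 2).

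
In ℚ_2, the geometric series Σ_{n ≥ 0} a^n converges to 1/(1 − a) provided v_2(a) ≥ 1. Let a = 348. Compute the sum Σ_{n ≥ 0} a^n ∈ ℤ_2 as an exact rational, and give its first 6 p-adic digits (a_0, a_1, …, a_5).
Σ a^n = 1/(1 − a) = -1/347;  first 6 digits = (1, 0, 1, 1, 0, 1)

v_2(a) = 2 ≥ 1, so the series converges in ℤ_2 to 1/(1 − a) = 1/(1 − 348) = -1/347. Expand this rational in ℤ_2: compute digits iteratively via d_i = x_i mod 2, x_{i+1} = (x_i − d_i)/2. The first 6 digits are (1, 0, 1, 1, 0, 1).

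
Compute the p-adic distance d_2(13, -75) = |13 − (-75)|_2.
d_2(13, -75) = 1/8

Step 1 — x − y = 13 − (-75) = 88. Step 2 — v_2(88) = 3 (factor: 88 = (2^3 · 11); the sign does not affect v_p). Step 3 — |x − y|_2 = 2^{-3} = 1/8.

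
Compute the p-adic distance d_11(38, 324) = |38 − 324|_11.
d_11(38, 324) = 1/11

Step 1 — x − y = 38 − 324 = -286. Step 2 — v_11(-286) = 1 (factor: -286 = −(11^1 · 26); the sign does not affect v_p). Step 3 — |x − y|_11 = 11^{-1} = 1/11.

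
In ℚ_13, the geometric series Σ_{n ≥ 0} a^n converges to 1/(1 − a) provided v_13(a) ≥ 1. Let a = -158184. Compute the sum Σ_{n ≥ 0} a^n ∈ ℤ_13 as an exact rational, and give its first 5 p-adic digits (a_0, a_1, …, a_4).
Σ a^n = 1/(1 − a) = 1/158185;  first 5 digits = (1, 0, 0, 6, 7)

v_13(a) = 3 ≥ 1, so the series converges in ℤ_13 to 1/(1 − a) = 1/(1 − (-158184)) = 1/158185. Expand this rational in ℤ_13: compute digits iteratively via d_i = x_i mod 13, x_{i+1} = (x_i − d_i)/13. The first 5 digits are (1, 0, 0, 6, 7).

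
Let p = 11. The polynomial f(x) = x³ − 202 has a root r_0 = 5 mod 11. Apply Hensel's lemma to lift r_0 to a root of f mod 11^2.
r_1 = 27 (mod 121)

Hensel: r_{i+1} = r_i − f(r_i)/f′(r_i) mod 11^{i+2}, where f′(x) = 3x². Iterate:
  r_0 = 5 (mod 11)
  r_1 = 27 (mod 121)
Final: r = 27 with f(r) ≡ 0 mod 11^2.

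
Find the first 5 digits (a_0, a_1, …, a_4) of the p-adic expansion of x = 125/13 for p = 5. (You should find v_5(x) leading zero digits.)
(a_0, …, a_4) = (0, 0, 0, 2, 0)

v_5(125/13) = 3, so a_0 = ... = a_2 = 0. Factor out: x = 5^3 · u with u = 1/13 a unit in ℤ_5. Expand u iteratively via a_{v+i} = u_i mod 5, u_{i+1} = (u_i − a_{v+i})/5:
  u_0 = 1/13;  a_3 = 2;  u_1 = (u_0 − 2)/5 = -5/13
  u_1 = -5/13;  a_4 = 0;  u_2 = (u_1 − 0)/5 = -1/13
Digits: (0, 0, 0, 2, 0).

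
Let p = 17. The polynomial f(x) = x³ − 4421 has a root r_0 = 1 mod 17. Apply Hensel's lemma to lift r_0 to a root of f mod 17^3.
r_2 = 3401 (mod 4913)

Hensel: r_{i+1} = r_i − f(r_i)/f′(r_i) mod 17^{i+2}, where f′(x) = 3x². Iterate:
  r_0 = 1 (mod 17)
  r_1 = 222 (mod 289)
  r_2 = 3401 (mod 4913)
Final: r = 3401 with f(r) ≡ 0 mod 17^3.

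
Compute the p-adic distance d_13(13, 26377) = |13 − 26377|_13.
d_13(13, 26377) = 1/2197

Step 1 — x − y = 13 − 26377 = -26364. Step 2 — v_13(-26364) = 3 (factor: -26364 = −(13^3 · 12); the sign does not affect v_p). Step 3 — |x − y|_13 = 13^{-3} = 1/2197.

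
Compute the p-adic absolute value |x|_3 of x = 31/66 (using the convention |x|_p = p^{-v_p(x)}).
|31/66|_3 = 3

Step 1 — compute v_3(x) by factoring powers of 3 out of the numerator and denominator: v_3(31/66) = -1. Step 2 — apply |x|_p = p^{-v_p(x)} = 3^{1} = 3.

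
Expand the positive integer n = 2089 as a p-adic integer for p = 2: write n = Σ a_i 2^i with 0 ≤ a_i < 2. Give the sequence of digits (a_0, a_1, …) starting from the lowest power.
(a_0, a_1, …) = (1, 0, 0, 1, 0, 1, 0, 0, 0, 0, 0, 1)

Repeated division by 2 gives the digits low-to-high: 2089 = 1 + 1·2^3 + 1·2^5 + 1·2^11. Digit sequence: (1, 0, 0, 1, 0, 1, 0, 0, 0, 0, 0, 1).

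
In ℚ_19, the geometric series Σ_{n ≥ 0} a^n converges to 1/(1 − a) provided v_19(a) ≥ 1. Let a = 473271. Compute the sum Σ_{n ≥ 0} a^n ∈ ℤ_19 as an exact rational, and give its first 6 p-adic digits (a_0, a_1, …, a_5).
Σ a^n = 1/(1 − a) = -1/473270;  first 6 digits = (1, 0, 0, 12, 3, 0)

v_19(a) = 3 ≥ 1, so the series converges in ℤ_19 to 1/(1 − a) = 1/(1 − 473271) = -1/473270. Expand this rational in ℤ_19: compute digits iteratively via d_i = x_i mod 19, x_{i+1} = (x_i − d_i)/19. The first 6 digits are (1, 0, 0, 12, 3, 0).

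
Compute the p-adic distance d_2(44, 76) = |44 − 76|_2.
d_2(44, 76) = 1/32

Step 1 — x − y = 44 − 76 = -32. Step 2 — v_2(-32) = 5 (factor: -32 = −(2^5 · 1); the sign does not affect v_p). Step 3 — |x − y|_2 = 2^{-5} = 1/32.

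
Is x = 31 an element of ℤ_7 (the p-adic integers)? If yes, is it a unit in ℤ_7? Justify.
x ∈ ℤ_7^× (unit); v_7(x) = 0

ℤ_7 = {x ∈ ℚ_7 : v_7(x) ≥ 0} and ℤ_7^× = {x ∈ ℤ_7 : v_7(x) = 0}. Here v_7(31) = v_7(num) − v_7(den) = 0; compare against these criteria.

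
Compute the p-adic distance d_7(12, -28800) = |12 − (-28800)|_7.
d_7(12, -28800) = 1/2401

Step 1 — x − y = 12 − (-28800) = 28812. Step 2 — v_7(28812) = 4 (factor: 28812 = (7^4 · 12); the sign does not affect v_p). Step 3 — |x − y|_7 = 7^{-4} = 1/2401.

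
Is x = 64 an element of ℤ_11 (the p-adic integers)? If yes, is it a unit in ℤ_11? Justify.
x ∈ ℤ_11^× (unit); v_11(x) = 0

ℤ_11 = {x ∈ ℚ_11 : v_11(x) ≥ 0} and ℤ_11^× = {x ∈ ℤ_11 : v_11(x) = 0}. Here v_11(64) = v_11(num) − v_11(den) = 0; compare against these criteria.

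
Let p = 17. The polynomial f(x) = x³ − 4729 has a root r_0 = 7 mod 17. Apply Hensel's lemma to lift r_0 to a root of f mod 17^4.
r_3 = 62567 (mod 83521)

Hensel: r_{i+1} = r_i − f(r_i)/f′(r_i) mod 17^{i+2}, where f′(x) = 3x². Iterate:
  r_0 = 7 (mod 17)
  r_1 = 143 (mod 289)
  r_2 = 3611 (mod 4913)
  r_3 = 62567 (mod 83521)
Final: r = 62567 with f(r) ≡ 0 mod 17^4.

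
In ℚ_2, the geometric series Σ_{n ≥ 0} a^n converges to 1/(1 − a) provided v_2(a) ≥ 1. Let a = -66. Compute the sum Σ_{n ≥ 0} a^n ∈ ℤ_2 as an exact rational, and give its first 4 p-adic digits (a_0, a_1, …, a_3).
Σ a^n = 1/(1 − a) = 1/67;  first 4 digits = (1, 1, 0, 1)

v_2(a) = 1 ≥ 1, so the series converges in ℤ_2 to 1/(1 − a) = 1/(1 − (-66)) = 1/67. Expand this rational in ℤ_2: compute digits iteratively via d_i = x_i mod 2, x_{i+1} = (x_i − d_i)/2. The first 4 digits are (1, 1, 0, 1).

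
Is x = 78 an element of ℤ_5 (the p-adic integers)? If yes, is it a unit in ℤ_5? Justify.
x ∈ ℤ_5^× (unit); v_5(x) = 0

ℤ_5 = {x ∈ ℚ_5 : v_5(x) ≥ 0} and ℤ_5^× = {x ∈ ℤ_5 : v_5(x) = 0}. Here v_5(78) = v_5(num) − v_5(den) = 0; compare against these criteria.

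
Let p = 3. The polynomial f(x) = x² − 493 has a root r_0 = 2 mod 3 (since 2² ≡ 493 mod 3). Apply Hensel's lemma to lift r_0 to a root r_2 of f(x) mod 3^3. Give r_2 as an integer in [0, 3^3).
r_2 = 14 (mod 27)

Hensel's recurrence: r_{i+1} = r_i − f(r_i)·(f′(r_i))^{-1} mod 3^{i+2}, with f′(x) = 2x. Iterate:
  r_0 = 2 (mod 3)
  r_1 = 5 (mod 9)
  r_2 = 14 (mod 27)
Final: r_2 = 14, and one checks f(r_2) ≡ 0 mod 3^3.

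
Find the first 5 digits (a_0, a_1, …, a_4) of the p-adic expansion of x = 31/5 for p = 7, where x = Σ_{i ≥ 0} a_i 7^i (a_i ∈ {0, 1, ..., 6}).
(a_0, …, a_4) = (2, 2, 4, 5, 2)

v_7(31/5) = 0 (numerator and denominator both coprime to 7), so x ∈ ℤ_7^×. Compute digits iteratively via a_i = x_i mod 7, x_{i+1} = (x_i − a_i)/7, with x_0 = x:
  x_0 = 31/5;  a_0 = 2;  x_1 = (x_0 − 2)/7 = 3/5
  x_1 = 3/5;  a_1 = 2;  x_2 = (x_1 − 2)/7 = -1/5
  x_2 = -1/5;  a_2 = 4;  x_3 = (x_2 − 4)/7 = -3/5
  x_3 = -3/5;  a_3 = 5;  x_4 = (x_3 − 5)/7 = -4/5
  x_4 = -4/5;  a_4 = 2;  x_5 = (x_4 − 2)/7 = -2/5
Digits: (2, 2, 4, 5, 2).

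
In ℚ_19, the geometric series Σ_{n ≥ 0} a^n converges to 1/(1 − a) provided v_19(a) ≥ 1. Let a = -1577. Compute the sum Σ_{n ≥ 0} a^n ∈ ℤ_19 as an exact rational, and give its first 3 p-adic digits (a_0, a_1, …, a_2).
Σ a^n = 1/(1 − a) = 1/1578;  first 3 digits = (1, 12, 6)

v_19(a) = 1 ≥ 1, so the series converges in ℤ_19 to 1/(1 − a) = 1/(1 − (-1577)) = 1/1578. Expand this rational in ℤ_19: compute digits iteratively via d_i = x_i mod 19, x_{i+1} = (x_i − d_i)/19. The first 3 digits are (1, 12, 6).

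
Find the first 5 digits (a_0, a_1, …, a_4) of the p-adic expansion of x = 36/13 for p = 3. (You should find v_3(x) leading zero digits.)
(a_0, …, a_4) = (0, 0, 1, 0, 2)

v_3(36/13) = 2, so a_0 = ... = a_1 = 0. Factor out: x = 3^2 · u with u = 4/13 a unit in ℤ_3. Expand u iteratively via a_{v+i} = u_i mod 3, u_{i+1} = (u_i − a_{v+i})/3:
  u_0 = 4/13;  a_2 = 1;  u_1 = (u_0 − 1)/3 = -3/13
  u_1 = -3/13;  a_3 = 0;  u_2 = (u_1 − 0)/3 = -1/13
  u_2 = -1/13;  a_4 = 2;  u_3 = (u_2 − 2)/3 = -9/13
Digits: (0, 0, 1, 0, 2).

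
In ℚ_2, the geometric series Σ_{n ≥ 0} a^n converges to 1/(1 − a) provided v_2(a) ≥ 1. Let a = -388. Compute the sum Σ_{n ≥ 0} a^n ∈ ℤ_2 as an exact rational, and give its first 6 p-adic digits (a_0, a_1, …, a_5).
Σ a^n = 1/(1 − a) = 1/389;  first 6 digits = (1, 0, 1, 1, 0, 0)

v_2(a) = 2 ≥ 1, so the series converges in ℤ_2 to 1/(1 − a) = 1/(1 − (-388)) = 1/389. Expand this rational in ℤ_2: compute digits iteratively via d_i = x_i mod 2, x_{i+1} = (x_i − d_i)/2. The first 6 digits are (1, 0, 1, 1, 0, 0).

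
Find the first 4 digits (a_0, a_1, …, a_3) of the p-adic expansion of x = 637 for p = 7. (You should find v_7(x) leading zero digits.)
(a_0, …, a_3) = (0, 0, 6, 1)

v_7(637) = 2, so a_0 = ... = a_1 = 0. Factor out: x = 7^2 · u with u = 13 a unit in ℤ_7. Expand u iteratively via a_{v+i} = u_i mod 7, u_{i+1} = (u_i − a_{v+i})/7:
  u_0 = 13;  a_2 = 6;  u_1 = (u_0 − 6)/7 = 1
  u_1 = 1;  a_3 = 1;  u_2 = (u_1 − 1)/7 = 0
Digits: (0, 0, 6, 1).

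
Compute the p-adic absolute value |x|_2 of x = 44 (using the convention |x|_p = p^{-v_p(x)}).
|44|_2 = 1/4

Step 1 — compute v_2(x) by factoring powers of 2 out of the numerator and denominator: v_2(44) = 2. Step 2 — apply |x|_p = p^{-v_p(x)} = 2^{-2} = 1/4.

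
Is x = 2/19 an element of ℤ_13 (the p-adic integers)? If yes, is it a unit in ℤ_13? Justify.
x ∈ ℤ_13^× (unit); v_13(x) = 0

ℤ_13 = {x ∈ ℚ_13 : v_13(x) ≥ 0} and ℤ_13^× = {x ∈ ℤ_13 : v_13(x) = 0}. Here v_13(2/19) = v_13(num) − v_13(den) = 0; compare against these criteria.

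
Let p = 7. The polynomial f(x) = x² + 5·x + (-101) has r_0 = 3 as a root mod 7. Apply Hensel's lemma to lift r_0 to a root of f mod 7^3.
r_2 = 255 (mod 343)

Hensel: r_{i+1} = r_i − f(r_i)·(f′(r_i))^{-1} mod 7^{i+2}, f′(x) = 2x + 5. Iterate:
  r_0 = 3 (mod 7)
  r_1 = 10 (mod 49)
  r_2 = 255 (mod 343)
Final: r = 255 satisfies f(r) ≡ 0 mod 7^3.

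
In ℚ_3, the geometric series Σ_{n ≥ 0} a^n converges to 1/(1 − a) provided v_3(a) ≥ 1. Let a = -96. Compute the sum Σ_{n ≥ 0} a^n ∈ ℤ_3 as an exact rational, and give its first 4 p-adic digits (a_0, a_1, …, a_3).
Σ a^n = 1/(1 − a) = 1/97;  first 4 digits = (1, 1, 2, 2)

v_3(a) = 1 ≥ 1, so the series converges in ℤ_3 to 1/(1 − a) = 1/(1 − (-96)) = 1/97. Expand this rational in ℤ_3: compute digits iteratively via d_i = x_i mod 3, x_{i+1} = (x_i − d_i)/3. The first 4 digits are (1, 1, 2, 2).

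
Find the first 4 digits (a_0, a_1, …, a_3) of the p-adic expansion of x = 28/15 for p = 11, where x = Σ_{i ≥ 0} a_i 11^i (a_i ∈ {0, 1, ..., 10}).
(a_0, …, a_3) = (7, 1, 5, 1)

v_11(28/15) = 0 (numerator and denominator both coprime to 11), so x ∈ ℤ_11^×. Compute digits iteratively via a_i = x_i mod 11, x_{i+1} = (x_i − a_i)/11, with x_0 = x:
  x_0 = 28/15;  a_0 = 7;  x_1 = (x_0 − 7)/11 = -7/15
  x_1 = -7/15;  a_1 = 1;  x_2 = (x_1 − 1)/11 = -2/15
  x_2 = -2/15;  a_2 = 5;  x_3 = (x_2 − 5)/11 = -7/15
  x_3 = -7/15;  a_3 = 1;  x_4 = (x_3 − 1)/11 = -2/15
Digits: (7, 1, 5, 1).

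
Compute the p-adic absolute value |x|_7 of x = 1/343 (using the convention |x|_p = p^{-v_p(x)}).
|1/343|_7 = 343

Step 1 — compute v_7(x) by factoring powers of 7 out of the numerator and denominator: v_7(1/343) = -3. Step 2 — apply |x|_p = p^{-v_p(x)} = 7^{3} = 343.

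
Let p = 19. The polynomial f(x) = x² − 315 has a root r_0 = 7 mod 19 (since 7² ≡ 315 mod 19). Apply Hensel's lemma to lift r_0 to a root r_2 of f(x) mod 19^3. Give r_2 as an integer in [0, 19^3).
r_2 = 1470 (mod 6859)

Hensel's recurrence: r_{i+1} = r_i − f(r_i)·(f′(r_i))^{-1} mod 19^{i+2}, with f′(x) = 2x. Iterate:
  r_0 = 7 (mod 19)
  r_1 = 26 (mod 361)
  r_2 = 1470 (mod 6859)
Final: r_2 = 1470, and one checks f(r_2) ≡ 0 mod 19^3.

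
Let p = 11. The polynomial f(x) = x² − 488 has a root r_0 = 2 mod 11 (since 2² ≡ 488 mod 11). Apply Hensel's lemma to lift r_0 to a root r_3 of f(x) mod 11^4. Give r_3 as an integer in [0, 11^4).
r_3 = 123 (mod 14641)

Hensel's recurrence: r_{i+1} = r_i − f(r_i)·(f′(r_i))^{-1} mod 11^{i+2}, with f′(x) = 2x. Iterate:
  r_0 = 2 (mod 11)
  r_1 = 2 (mod 121)
  r_2 = 123 (mod 1331)
  r_3 = 123 (mod 14641)
Final: r_3 = 123, and one checks f(r_3) ≡ 0 mod 11^4.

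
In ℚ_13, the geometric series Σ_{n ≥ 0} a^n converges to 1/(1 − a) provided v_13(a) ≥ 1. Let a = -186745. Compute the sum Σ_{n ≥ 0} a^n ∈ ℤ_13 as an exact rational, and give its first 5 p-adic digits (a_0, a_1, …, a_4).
Σ a^n = 1/(1 − a) = 1/186746;  first 5 digits = (1, 0, 0, 6, 6)

v_13(a) = 3 ≥ 1, so the series converges in ℤ_13 to 1/(1 − a) = 1/(1 − (-186745)) = 1/186746. Expand this rational in ℤ_13: compute digits iteratively via d_i = x_i mod 13, x_{i+1} = (x_i − d_i)/13. The first 5 digits are (1, 0, 0, 6, 6).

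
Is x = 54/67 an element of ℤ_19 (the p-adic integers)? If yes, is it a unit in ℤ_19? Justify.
x ∈ ℤ_19^× (unit); v_19(x) = 0

ℤ_19 = {x ∈ ℚ_19 : v_19(x) ≥ 0} and ℤ_19^× = {x ∈ ℤ_19 : v_19(x) = 0}. Here v_19(54/67) = v_19(num) − v_19(den) = 0; compare against these criteria.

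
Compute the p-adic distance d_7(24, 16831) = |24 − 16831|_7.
d_7(24, 16831) = 1/16807

Step 1 — x − y = 24 − 16831 = -16807. Step 2 — v_7(-16807) = 5 (factor: -16807 = −(7^5 · 1); the sign does not affect v_p). Step 3 — |x − y|_7 = 7^{-5} = 1/16807.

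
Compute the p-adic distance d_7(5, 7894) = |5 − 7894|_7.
d_7(5, 7894) = 1/343

Step 1 — x − y = 5 − 7894 = -7889. Step 2 — v_7(-7889) = 3 (factor: -7889 = −(7^3 · 23); the sign does not affect v_p). Step 3 — |x − y|_7 = 7^{-3} = 1/343.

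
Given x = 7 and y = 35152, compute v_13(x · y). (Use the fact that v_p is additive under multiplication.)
v_13(246064) = 3

v_p(x) = 0 (factor: 7 = 13^0 · 7); v_p(y) = 3 (factor: 35152 = 13^3 · 16). Additivity: v_p(xy) = v_p(x) + v_p(y) = 0 + 3 = 3. (Direct check: xy = 246064 = 13^3 · (112).)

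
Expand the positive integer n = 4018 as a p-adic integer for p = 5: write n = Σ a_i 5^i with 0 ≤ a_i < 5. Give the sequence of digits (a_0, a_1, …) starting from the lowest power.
(a_0, a_1, …) = (3, 3, 0, 2, 1, 1)

Repeated division by 5 gives the digits low-to-high: 4018 = 3 + 3·5^1 + 2·5^3 + 1·5^4 + 1·5^5. Digit sequence: (3, 3, 0, 2, 1, 1).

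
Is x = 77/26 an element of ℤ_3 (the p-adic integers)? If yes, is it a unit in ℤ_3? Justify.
x ∈ ℤ_3^× (unit); v_3(x) = 0

ℤ_3 = {x ∈ ℚ_3 : v_3(x) ≥ 0} and ℤ_3^× = {x ∈ ℤ_3 : v_3(x) = 0}. Here v_3(77/26) = v_3(num) − v_3(den) = 0; compare against these criteria.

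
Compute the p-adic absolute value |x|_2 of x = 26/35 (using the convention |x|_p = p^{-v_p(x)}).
|26/35|_2 = 1/2

Step 1 — compute v_2(x) by factoring powers of 2 out of the numerator and denominator: v_2(26/35) = 1. Step 2 — apply |x|_p = p^{-v_p(x)} = 2^{-1} = 1/2.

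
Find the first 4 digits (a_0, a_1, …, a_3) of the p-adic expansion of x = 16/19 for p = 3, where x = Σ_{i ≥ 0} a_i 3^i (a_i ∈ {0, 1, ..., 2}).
(a_0, …, a_3) = (1, 2, 2, 1)

v_3(16/19) = 0 (numerator and denominator both coprime to 3), so x ∈ ℤ_3^×. Compute digits iteratively via a_i = x_i mod 3, x_{i+1} = (x_i − a_i)/3, with x_0 = x:
  x_0 = 16/19;  a_0 = 1;  x_1 = (x_0 − 1)/3 = -1/19
  x_1 = -1/19;  a_1 = 2;  x_2 = (x_1 − 2)/3 = -13/19
  x_2 = -13/19;  a_2 = 2;  x_3 = (x_2 − 2)/3 = -17/19
  x_3 = -17/19;  a_3 = 1;  x_4 = (x_3 − 1)/3 = -12/19
Digits: (1, 2, 2, 1).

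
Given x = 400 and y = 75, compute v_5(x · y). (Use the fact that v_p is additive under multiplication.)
v_5(30000) = 4

v_p(x) = 2 (factor: 400 = 5^2 · 16); v_p(y) = 2 (factor: 75 = 5^2 · 3). Additivity: v_p(xy) = v_p(x) + v_p(y) = 2 + 2 = 4. (Direct check: xy = 30000 = 5^4 · (48).)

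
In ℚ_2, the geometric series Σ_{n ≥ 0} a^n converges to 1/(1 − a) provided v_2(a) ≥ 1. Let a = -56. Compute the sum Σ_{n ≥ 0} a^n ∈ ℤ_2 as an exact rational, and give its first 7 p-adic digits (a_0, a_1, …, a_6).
Σ a^n = 1/(1 − a) = 1/57;  first 7 digits = (1, 0, 0, 1, 0, 0, 0)

v_2(a) = 3 ≥ 1, so the series converges in ℤ_2 to 1/(1 − a) = 1/(1 − (-56)) = 1/57. Expand this rational in ℤ_2: compute digits iteratively via d_i = x_i mod 2, x_{i+1} = (x_i − d_i)/2. The first 7 digits are (1, 0, 0, 1, 0, 0, 0).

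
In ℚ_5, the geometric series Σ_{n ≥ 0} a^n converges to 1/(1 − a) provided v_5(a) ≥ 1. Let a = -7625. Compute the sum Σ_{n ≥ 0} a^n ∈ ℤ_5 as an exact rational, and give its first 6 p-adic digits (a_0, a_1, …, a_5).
Σ a^n = 1/(1 − a) = 1/7626;  first 6 digits = (1, 0, 0, 4, 2, 2)

v_5(a) = 3 ≥ 1, so the series converges in ℤ_5 to 1/(1 − a) = 1/(1 − (-7625)) = 1/7626. Expand this rational in ℤ_5: compute digits iteratively via d_i = x_i mod 5, x_{i+1} = (x_i − d_i)/5. The first 6 digits are (1, 0, 0, 4, 2, 2).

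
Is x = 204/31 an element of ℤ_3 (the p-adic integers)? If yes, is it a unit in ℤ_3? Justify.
x ∈ ℤ_3 but not a unit; v_3(x) = 1 > 0

ℤ_3 = {x ∈ ℚ_3 : v_3(x) ≥ 0} and ℤ_3^× = {x ∈ ℤ_3 : v_3(x) = 0}. Here v_3(204/31) = v_3(num) − v_3(den) = 1; compare against these criteria.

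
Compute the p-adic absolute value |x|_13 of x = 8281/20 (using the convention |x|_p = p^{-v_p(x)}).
|8281/20|_13 = 1/169

Step 1 — compute v_13(x) by factoring powers of 13 out of the numerator and denominator: v_13(8281/20) = 2. Step 2 — apply |x|_p = p^{-v_p(x)} = 13^{-2} = 1/169.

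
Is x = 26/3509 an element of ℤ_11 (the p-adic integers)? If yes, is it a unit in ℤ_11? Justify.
x ∉ ℤ_11 (v_11(x) = -2 < 0)

ℤ_11 = {x ∈ ℚ_11 : v_11(x) ≥ 0} and ℤ_11^× = {x ∈ ℤ_11 : v_11(x) = 0}. Here v_11(26/3509) = v_11(num) − v_11(den) = -2; compare against these criteria.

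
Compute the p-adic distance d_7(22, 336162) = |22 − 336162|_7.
d_7(22, 336162) = 1/16807

Step 1 — x − y = 22 − 336162 = -336140. Step 2 — v_7(-336140) = 5 (factor: -336140 = −(7^5 · 20); the sign does not affect v_p). Step 3 — |x − y|_7 = 7^{-5} = 1/16807.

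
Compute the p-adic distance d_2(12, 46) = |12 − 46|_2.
d_2(12, 46) = 1/2

Step 1 — x − y = 12 − 46 = -34. Step 2 — v_2(-34) = 1 (factor: -34 = −(2^1 · 17); the sign does not affect v_p). Step 3 — |x − y|_2 = 2^{-1} = 1/2.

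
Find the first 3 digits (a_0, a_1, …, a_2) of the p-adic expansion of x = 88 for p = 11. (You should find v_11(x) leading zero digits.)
(a_0, …, a_2) = (0, 8, 0)

v_11(88) = 1, so a_0 = ... = a_0 = 0. Factor out: x = 11^1 · u with u = 8 a unit in ℤ_11. Expand u iteratively via a_{v+i} = u_i mod 11, u_{i+1} = (u_i − a_{v+i})/11:
  u_0 = 8;  a_1 = 8;  u_1 = (u_0 − 8)/11 = 0
  u_1 = 0;  a_2 = 0;  u_2 = (u_1 − 0)/11 = 0
Digits: (0, 8, 0).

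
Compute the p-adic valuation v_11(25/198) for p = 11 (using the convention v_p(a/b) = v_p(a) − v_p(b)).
v_11(25/198) = -1

Factor powers of 11 from the numerator and denominator of the reduced fraction: 25 = 11^0 · 25 and 198 = 11^1 · 18. Apply v_p(a/b) = v_p(a) − v_p(b): v_11(25/198) = 0 − 1 = -1.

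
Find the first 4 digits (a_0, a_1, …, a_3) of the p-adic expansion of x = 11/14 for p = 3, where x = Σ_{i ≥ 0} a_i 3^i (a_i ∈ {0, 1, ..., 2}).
(a_0, …, a_3) = (1, 1, 2, 2)

v_3(11/14) = 0 (numerator and denominator both coprime to 3), so x ∈ ℤ_3^×. Compute digits iteratively via a_i = x_i mod 3, x_{i+1} = (x_i − a_i)/3, with x_0 = x:
  x_0 = 11/14;  a_0 = 1;  x_1 = (x_0 − 1)/3 = -1/14
  x_1 = -1/14;  a_1 = 1;  x_2 = (x_1 − 1)/3 = -5/14
  x_2 = -5/14;  a_2 = 2;  x_3 = (x_2 − 2)/3 = -11/14
  x_3 = -11/14;  a_3 = 2;  x_4 = (x_3 − 2)/3 = -13/14
Digits: (1, 1, 2, 2).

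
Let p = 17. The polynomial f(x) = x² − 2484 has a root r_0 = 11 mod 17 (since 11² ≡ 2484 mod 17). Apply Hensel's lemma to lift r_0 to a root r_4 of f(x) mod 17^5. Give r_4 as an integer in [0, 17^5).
r_4 = 637035 (mod 1419857)

Hensel's recurrence: r_{i+1} = r_i − f(r_i)·(f′(r_i))^{-1} mod 17^{i+2}, with f′(x) = 2x. Iterate:
  r_0 = 11 (mod 17)
  r_1 = 79 (mod 289)
  r_2 = 3258 (mod 4913)
  r_3 = 52388 (mod 83521)
  r_4 = 637035 (mod 1419857)
Final: r_4 = 637035, and one checks f(r_4) ≡ 0 mod 17^5.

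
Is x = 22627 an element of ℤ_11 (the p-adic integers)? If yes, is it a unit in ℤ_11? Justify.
x ∈ ℤ_11 but not a unit; v_11(x) = 3 > 0

ℤ_11 = {x ∈ ℚ_11 : v_11(x) ≥ 0} and ℤ_11^× = {x ∈ ℤ_11 : v_11(x) = 0}. Here v_11(22627) = v_11(num) − v_11(den) = 3; compare against these criteria.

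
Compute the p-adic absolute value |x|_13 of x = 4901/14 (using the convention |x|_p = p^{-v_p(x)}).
|4901/14|_13 = 1/169

Step 1 — compute v_13(x) by factoring powers of 13 out of the numerator and denominator: v_13(4901/14) = 2. Step 2 — apply |x|_p = p^{-v_p(x)} = 13^{-2} = 1/169.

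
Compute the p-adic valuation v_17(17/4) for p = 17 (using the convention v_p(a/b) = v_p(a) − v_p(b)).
v_17(17/4) = 1

Factor powers of 17 from the numerator and denominator of the reduced fraction: 17 = 17^1 · 1 and 4 = 17^0 · 4. Apply v_p(a/b) = v_p(a) − v_p(b): v_17(17/4) = 1 − 0 = 1.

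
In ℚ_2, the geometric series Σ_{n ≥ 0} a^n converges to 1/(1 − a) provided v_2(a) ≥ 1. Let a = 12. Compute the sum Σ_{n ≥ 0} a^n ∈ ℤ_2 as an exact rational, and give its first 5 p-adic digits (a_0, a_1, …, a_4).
Σ a^n = 1/(1 − a) = -1/11;  first 5 digits = (1, 0, 1, 1, 1)

v_2(a) = 2 ≥ 1, so the series converges in ℤ_2 to 1/(1 − a) = 1/(1 − 12) = -1/11. Expand this rational in ℤ_2: compute digits iteratively via d_i = x_i mod 2, x_{i+1} = (x_i − d_i)/2. The first 5 digits are (1, 0, 1, 1, 1).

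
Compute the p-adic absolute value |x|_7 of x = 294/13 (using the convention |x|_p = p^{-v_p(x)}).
|294/13|_7 = 1/49

Step 1 — compute v_7(x) by factoring powers of 7 out of the numerator and denominator: v_7(294/13) = 2. Step 2 — apply |x|_p = p^{-v_p(x)} = 7^{-2} = 1/49.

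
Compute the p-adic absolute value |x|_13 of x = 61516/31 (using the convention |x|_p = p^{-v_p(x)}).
|61516/31|_13 = 1/2197

Step 1 — compute v_13(x) by factoring powers of 13 out of the numerator and denominator: v_13(61516/31) = 3. Step 2 — apply |x|_p = p^{-v_p(x)} = 13^{-3} = 1/2197.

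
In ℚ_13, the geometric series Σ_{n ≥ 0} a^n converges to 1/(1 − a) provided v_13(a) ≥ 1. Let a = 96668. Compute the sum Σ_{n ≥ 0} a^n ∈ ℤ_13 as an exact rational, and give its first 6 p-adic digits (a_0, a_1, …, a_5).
Σ a^n = 1/(1 − a) = -1/96667;  first 6 digits = (1, 0, 0, 5, 3, 0)

v_13(a) = 3 ≥ 1, so the series converges in ℤ_13 to 1/(1 − a) = 1/(1 − 96668) = -1/96667. Expand this rational in ℤ_13: compute digits iteratively via d_i = x_i mod 13, x_{i+1} = (x_i − d_i)/13. The first 6 digits are (1, 0, 0, 5, 3, 0).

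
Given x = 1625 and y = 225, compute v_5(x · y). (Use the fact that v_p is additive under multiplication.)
v_5(365625) = 5

v_p(x) = 3 (factor: 1625 = 5^3 · 13); v_p(y) = 2 (factor: 225 = 5^2 · 9). Additivity: v_p(xy) = v_p(x) + v_p(y) = 3 + 2 = 5. (Direct check: xy = 365625 = 5^5 · (117).)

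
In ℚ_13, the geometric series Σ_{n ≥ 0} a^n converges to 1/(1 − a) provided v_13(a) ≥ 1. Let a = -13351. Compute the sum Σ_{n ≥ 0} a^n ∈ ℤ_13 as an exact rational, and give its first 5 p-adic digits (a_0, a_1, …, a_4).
Σ a^n = 1/(1 − a) = 1/13352;  first 5 digits = (1, 0, 12, 6, 0)

v_13(a) = 2 ≥ 1, so the series converges in ℤ_13 to 1/(1 − a) = 1/(1 − (-13351)) = 1/13352. Expand this rational in ℤ_13: compute digits iteratively via d_i = x_i mod 13, x_{i+1} = (x_i − d_i)/13. The first 5 digits are (1, 0, 12, 6, 0).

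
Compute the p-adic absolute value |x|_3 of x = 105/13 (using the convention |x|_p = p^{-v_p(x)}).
|105/13|_3 = 1/3

Step 1 — compute v_3(x) by factoring powers of 3 out of the numerator and denominator: v_3(105/13) = 1. Step 2 — apply |x|_p = p^{-v_p(x)} = 3^{-1} = 1/3.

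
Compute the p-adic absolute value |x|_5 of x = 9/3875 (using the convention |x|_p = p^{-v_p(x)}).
|9/3875|_5 = 125

Step 1 — compute v_5(x) by factoring powers of 5 out of the numerator and denominator: v_5(9/3875) = -3. Step 2 — apply |x|_p = p^{-v_p(x)} = 5^{3} = 125.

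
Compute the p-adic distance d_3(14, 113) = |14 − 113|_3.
d_3(14, 113) = 1/9

Step 1 — x − y = 14 − 113 = -99. Step 2 — v_3(-99) = 2 (factor: -99 = −(3^2 · 11); the sign does not affect v_p). Step 3 — |x − y|_3 = 3^{-2} = 1/9.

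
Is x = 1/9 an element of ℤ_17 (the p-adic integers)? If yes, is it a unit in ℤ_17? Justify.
x ∈ ℤ_17^× (unit); v_17(x) = 0

ℤ_17 = {x ∈ ℚ_17 : v_17(x) ≥ 0} and ℤ_17^× = {x ∈ ℤ_17 : v_17(x) = 0}. Here v_17(1/9) = v_17(num) − v_17(den) = 0; compare against these criteria.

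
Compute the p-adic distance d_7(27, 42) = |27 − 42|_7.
d_7(27, 42) = 1

Step 1 — x − y = 27 − 42 = -15. Step 2 — v_7(-15) = 0 (factor: -15 = −(7^0 · 15); the sign does not affect v_p). Step 3 — |x − y|_7 = 7^{0} = 1.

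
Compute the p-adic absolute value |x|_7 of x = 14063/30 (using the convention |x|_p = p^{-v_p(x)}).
|14063/30|_7 = 1/343

Step 1 — compute v_7(x) by factoring powers of 7 out of the numerator and denominator: v_7(14063/30) = 3. Step 2 — apply |x|_p = p^{-v_p(x)} = 7^{-3} = 1/343.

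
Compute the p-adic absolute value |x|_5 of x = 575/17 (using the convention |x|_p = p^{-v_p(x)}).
|575/17|_5 = 1/25

Step 1 — compute v_5(x) by factoring powers of 5 out of the numerator and denominator: v_5(575/17) = 2. Step 2 — apply |x|_p = p^{-v_p(x)} = 5^{-2} = 1/25.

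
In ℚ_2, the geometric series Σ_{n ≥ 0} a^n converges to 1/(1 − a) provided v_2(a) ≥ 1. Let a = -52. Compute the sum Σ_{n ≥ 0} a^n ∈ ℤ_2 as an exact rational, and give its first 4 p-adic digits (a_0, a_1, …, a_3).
Σ a^n = 1/(1 − a) = 1/53;  first 4 digits = (1, 0, 1, 1)

v_2(a) = 2 ≥ 1, so the series converges in ℤ_2 to 1/(1 − a) = 1/(1 − (-52)) = 1/53. Expand this rational in ℤ_2: compute digits iteratively via d_i = x_i mod 2, x_{i+1} = (x_i − d_i)/2. The first 4 digits are (1, 0, 1, 1).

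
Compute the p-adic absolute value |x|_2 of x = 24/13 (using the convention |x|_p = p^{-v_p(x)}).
|24/13|_2 = 1/8

Step 1 — compute v_2(x) by factoring powers of 2 out of the numerator and denominator: v_2(24/13) = 3. Step 2 — apply |x|_p = p^{-v_p(x)} = 2^{-3} = 1/8.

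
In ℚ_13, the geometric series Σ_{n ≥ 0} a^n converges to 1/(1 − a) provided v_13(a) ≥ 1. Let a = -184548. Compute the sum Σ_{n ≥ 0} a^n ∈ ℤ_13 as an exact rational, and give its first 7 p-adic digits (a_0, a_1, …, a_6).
Σ a^n = 1/(1 − a) = 1/184549;  first 7 digits = (1, 0, 0, 7, 6, 12, 9)

v_13(a) = 3 ≥ 1, so the series converges in ℤ_13 to 1/(1 − a) = 1/(1 − (-184548)) = 1/184549. Expand this rational in ℤ_13: compute digits iteratively via d_i = x_i mod 13, x_{i+1} = (x_i − d_i)/13. The first 7 digits are (1, 0, 0, 7, 6, 12, 9).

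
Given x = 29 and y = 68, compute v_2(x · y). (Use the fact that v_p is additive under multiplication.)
v_2(1972) = 2

v_p(x) = 0 (factor: 29 = 2^0 · 29); v_p(y) = 2 (factor: 68 = 2^2 · 17). Additivity: v_p(xy) = v_p(x) + v_p(y) = 0 + 2 = 2. (Direct check: xy = 1972 = 2^2 · (493).)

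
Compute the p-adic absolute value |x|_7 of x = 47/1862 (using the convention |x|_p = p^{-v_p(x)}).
|47/1862|_7 = 49

Step 1 — compute v_7(x) by factoring powers of 7 out of the numerator and denominator: v_7(47/1862) = -2. Step 2 — apply |x|_p = p^{-v_p(x)} = 7^{2} = 49.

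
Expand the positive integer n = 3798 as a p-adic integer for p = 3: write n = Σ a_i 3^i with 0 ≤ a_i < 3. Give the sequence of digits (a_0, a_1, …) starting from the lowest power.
(a_0, a_1, …) = (0, 0, 2, 2, 1, 0, 2, 1)

Repeated division by 3 gives the digits low-to-high: 3798 = 2·3^2 + 2·3^3 + 1·3^4 + 2·3^6 + 1·3^7. Digit sequence: (0, 0, 2, 2, 1, 0, 2, 1).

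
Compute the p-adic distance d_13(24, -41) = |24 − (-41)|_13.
d_13(24, -41) = 1/13

Step 1 — x − y = 24 − (-41) = 65. Step 2 — v_13(65) = 1 (factor: 65 = (13^1 · 5); the sign does not affect v_p). Step 3 — |x − y|_13 = 13^{-1} = 1/13.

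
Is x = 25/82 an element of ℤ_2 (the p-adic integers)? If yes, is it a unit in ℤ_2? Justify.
x ∉ ℤ_2 (v_2(x) = -1 < 0)

ℤ_2 = {x ∈ ℚ_2 : v_2(x) ≥ 0} and ℤ_2^× = {x ∈ ℤ_2 : v_2(x) = 0}. Here v_2(25/82) = v_2(num) − v_2(den) = -1; compare against these criteria.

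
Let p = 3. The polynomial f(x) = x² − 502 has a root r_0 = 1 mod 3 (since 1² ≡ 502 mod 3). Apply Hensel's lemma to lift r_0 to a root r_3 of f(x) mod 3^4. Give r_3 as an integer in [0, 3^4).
r_3 = 4 (mod 81)

Hensel's recurrence: r_{i+1} = r_i − f(r_i)·(f′(r_i))^{-1} mod 3^{i+2}, with f′(x) = 2x. Iterate:
  r_0 = 1 (mod 3)
  r_1 = 4 (mod 9)
  r_2 = 4 (mod 27)
  r_3 = 4 (mod 81)
Final: r_3 = 4, and one checks f(r_3) ≡ 0 mod 3^4.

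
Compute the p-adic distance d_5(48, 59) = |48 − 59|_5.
d_5(48, 59) = 1

Step 1 — x − y = 48 − 59 = -11. Step 2 — v_5(-11) = 0 (factor: -11 = −(5^0 · 11); the sign does not affect v_p). Step 3 — |x − y|_5 = 5^{0} = 1.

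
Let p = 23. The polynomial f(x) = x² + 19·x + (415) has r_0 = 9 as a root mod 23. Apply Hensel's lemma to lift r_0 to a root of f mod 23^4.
r_3 = 273870 (mod 279841)

Hensel: r_{i+1} = r_i − f(r_i)·(f′(r_i))^{-1} mod 23^{i+2}, f′(x) = 2x + 19. Iterate:
  r_0 = 9 (mod 23)
  r_1 = 377 (mod 529)
  r_2 = 6196 (mod 12167)
  r_3 = 273870 (mod 279841)
Final: r = 273870 satisfies f(r) ≡ 0 mod 23^4.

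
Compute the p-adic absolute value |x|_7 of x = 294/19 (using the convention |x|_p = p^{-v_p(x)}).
|294/19|_7 = 1/49

Step 1 — compute v_7(x) by factoring powers of 7 out of the numerator and denominator: v_7(294/19) = 2. Step 2 — apply |x|_p = p^{-v_p(x)} = 7^{-2} = 1/49.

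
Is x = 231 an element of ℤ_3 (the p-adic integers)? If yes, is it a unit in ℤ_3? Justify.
x ∈ ℤ_3 but not a unit; v_3(x) = 1 > 0

ℤ_3 = {x ∈ ℚ_3 : v_3(x) ≥ 0} and ℤ_3^× = {x ∈ ℤ_3 : v_3(x) = 0}. Here v_3(231) = v_3(num) − v_3(den) = 1; compare against these criteria.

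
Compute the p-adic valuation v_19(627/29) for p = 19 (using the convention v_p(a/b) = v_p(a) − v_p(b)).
v_19(627/29) = 1

Factor powers of 19 from the numerator and denominator of the reduced fraction: 627 = 19^1 · 33 and 29 = 19^0 · 29. Apply v_p(a/b) = v_p(a) − v_p(b): v_19(627/29) = 1 − 0 = 1.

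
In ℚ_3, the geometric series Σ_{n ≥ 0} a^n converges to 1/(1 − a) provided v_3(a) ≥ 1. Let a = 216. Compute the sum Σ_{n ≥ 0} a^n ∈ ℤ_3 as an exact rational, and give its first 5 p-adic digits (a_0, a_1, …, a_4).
Σ a^n = 1/(1 − a) = -1/215;  first 5 digits = (1, 0, 0, 2, 2)

v_3(a) = 3 ≥ 1, so the series converges in ℤ_3 to 1/(1 − a) = 1/(1 − 216) = -1/215. Expand this rational in ℤ_3: compute digits iteratively via d_i = x_i mod 3, x_{i+1} = (x_i − d_i)/3. The first 5 digits are (1, 0, 0, 2, 2).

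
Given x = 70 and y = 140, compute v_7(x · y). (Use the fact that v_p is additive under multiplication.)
v_7(9800) = 2

v_p(x) = 1 (factor: 70 = 7^1 · 10); v_p(y) = 1 (factor: 140 = 7^1 · 20). Additivity: v_p(xy) = v_p(x) + v_p(y) = 1 + 1 = 2. (Direct check: xy = 9800 = 7^2 · (200).)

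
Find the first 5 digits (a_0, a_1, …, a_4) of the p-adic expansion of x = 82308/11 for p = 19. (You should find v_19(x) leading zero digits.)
(a_0, …, a_4) = (0, 0, 0, 8, 10)

v_19(82308/11) = 3, so a_0 = ... = a_2 = 0. Factor out: x = 19^3 · u with u = 12/11 a unit in ℤ_19. Expand u iteratively via a_{v+i} = u_i mod 19, u_{i+1} = (u_i − a_{v+i})/19:
  u_0 = 12/11;  a_3 = 8;  u_1 = (u_0 − 8)/19 = -4/11
  u_1 = -4/11;  a_4 = 10;  u_2 = (u_1 − 10)/19 = -6/11
Digits: (0, 0, 0, 8, 10).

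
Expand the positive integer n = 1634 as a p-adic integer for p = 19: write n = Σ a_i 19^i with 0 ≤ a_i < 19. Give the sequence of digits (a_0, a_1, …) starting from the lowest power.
(a_0, a_1, …) = (0, 10, 4)

Repeated division by 19 gives the digits low-to-high: 1634 = 10·19^1 + 4·19^2. Digit sequence: (0, 10, 4).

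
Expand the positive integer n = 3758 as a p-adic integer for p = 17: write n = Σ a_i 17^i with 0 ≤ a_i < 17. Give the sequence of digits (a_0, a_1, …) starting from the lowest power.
(a_0, a_1, …) = (1, 0, 13)

Repeated division by 17 gives the digits low-to-high: 3758 = 1 + 13·17^2. Digit sequence: (1, 0, 13).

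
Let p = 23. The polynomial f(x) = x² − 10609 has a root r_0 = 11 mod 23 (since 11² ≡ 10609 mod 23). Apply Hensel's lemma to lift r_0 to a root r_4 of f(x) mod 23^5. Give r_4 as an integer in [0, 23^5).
r_4 = 103 (mod 6436343)

Hensel's recurrence: r_{i+1} = r_i − f(r_i)·(f′(r_i))^{-1} mod 23^{i+2}, with f′(x) = 2x. Iterate:
  r_0 = 11 (mod 23)
  r_1 = 103 (mod 529)
  r_2 = 103 (mod 12167)
  r_3 = 103 (mod 279841)
  r_4 = 103 (mod 6436343)
Final: r_4 = 103, and one checks f(r_4) ≡ 0 mod 23^5.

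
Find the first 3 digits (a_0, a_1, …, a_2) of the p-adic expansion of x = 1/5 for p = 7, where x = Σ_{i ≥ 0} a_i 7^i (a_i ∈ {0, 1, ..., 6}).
(a_0, …, a_2) = (3, 1, 4)

v_7(1/5) = 0 (numerator and denominator both coprime to 7), so x ∈ ℤ_7^×. Compute digits iteratively via a_i = x_i mod 7, x_{i+1} = (x_i − a_i)/7, with x_0 = x:
  x_0 = 1/5;  a_0 = 3;  x_1 = (x_0 − 3)/7 = -2/5
  x_1 = -2/5;  a_1 = 1;  x_2 = (x_1 − 1)/7 = -1/5
  x_2 = -1/5;  a_2 = 4;  x_3 = (x_2 − 4)/7 = -3/5
Digits: (3, 1, 4).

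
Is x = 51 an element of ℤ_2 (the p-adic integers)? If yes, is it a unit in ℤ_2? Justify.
x ∈ ℤ_2^× (unit); v_2(x) = 0

ℤ_2 = {x ∈ ℚ_2 : v_2(x) ≥ 0} and ℤ_2^× = {x ∈ ℤ_2 : v_2(x) = 0}. Here v_2(51) = v_2(num) − v_2(den) = 0; compare against these criteria.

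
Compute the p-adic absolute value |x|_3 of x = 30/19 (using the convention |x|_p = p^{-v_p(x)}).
|30/19|_3 = 1/3

Step 1 — compute v_3(x) by factoring powers of 3 out of the numerator and denominator: v_3(30/19) = 1. Step 2 — apply |x|_p = p^{-v_p(x)} = 3^{-1} = 1/3.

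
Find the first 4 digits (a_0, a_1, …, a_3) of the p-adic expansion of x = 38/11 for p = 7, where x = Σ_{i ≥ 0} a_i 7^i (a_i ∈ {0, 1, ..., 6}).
(a_0, …, a_3) = (6, 6, 1, 1)

v_7(38/11) = 0 (numerator and denominator both coprime to 7), so x ∈ ℤ_7^×. Compute digits iteratively via a_i = x_i mod 7, x_{i+1} = (x_i − a_i)/7, with x_0 = x:
  x_0 = 38/11;  a_0 = 6;  x_1 = (x_0 − 6)/7 = -4/11
  x_1 = -4/11;  a_1 = 6;  x_2 = (x_1 − 6)/7 = -10/11
  x_2 = -10/11;  a_2 = 1;  x_3 = (x_2 − 1)/7 = -3/11
  x_3 = -3/11;  a_3 = 1;  x_4 = (x_3 − 1)/7 = -2/11
Digits: (6, 6, 1, 1).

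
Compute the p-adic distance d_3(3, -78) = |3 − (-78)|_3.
d_3(3, -78) = 1/81

Step 1 — x − y = 3 − (-78) = 81. Step 2 — v_3(81) = 4 (factor: 81 = (3^4 · 1); the sign does not affect v_p). Step 3 — |x − y|_3 = 3^{-4} = 1/81.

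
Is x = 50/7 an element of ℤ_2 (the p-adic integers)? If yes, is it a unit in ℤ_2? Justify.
x ∈ ℤ_2 but not a unit; v_2(x) = 1 > 0

ℤ_2 = {x ∈ ℚ_2 : v_2(x) ≥ 0} and ℤ_2^× = {x ∈ ℤ_2 : v_2(x) = 0}. Here v_2(50/7) = v_2(num) − v_2(den) = 1; compare against these criteria.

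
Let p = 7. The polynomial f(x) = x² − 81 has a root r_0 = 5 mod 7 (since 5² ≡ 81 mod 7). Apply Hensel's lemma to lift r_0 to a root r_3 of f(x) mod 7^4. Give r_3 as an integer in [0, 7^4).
r_3 = 2392 (mod 2401)

Hensel's recurrence: r_{i+1} = r_i − f(r_i)·(f′(r_i))^{-1} mod 7^{i+2}, with f′(x) = 2x. Iterate:
  r_0 = 5 (mod 7)
  r_1 = 40 (mod 49)
  r_2 = 334 (mod 343)
  r_3 = 2392 (mod 2401)
Final: r_3 = 2392, and one checks f(r_3) ≡ 0 mod 7^4.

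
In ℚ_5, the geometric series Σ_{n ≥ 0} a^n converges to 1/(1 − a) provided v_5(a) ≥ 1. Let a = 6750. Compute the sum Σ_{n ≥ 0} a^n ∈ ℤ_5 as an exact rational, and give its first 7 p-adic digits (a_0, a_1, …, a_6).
Σ a^n = 1/(1 − a) = -1/6749;  first 7 digits = (1, 0, 0, 4, 0, 2, 1)

v_5(a) = 3 ≥ 1, so the series converges in ℤ_5 to 1/(1 − a) = 1/(1 − 6750) = -1/6749. Expand this rational in ℤ_5: compute digits iteratively via d_i = x_i mod 5, x_{i+1} = (x_i − d_i)/5. The first 7 digits are (1, 0, 0, 4, 0, 2, 1).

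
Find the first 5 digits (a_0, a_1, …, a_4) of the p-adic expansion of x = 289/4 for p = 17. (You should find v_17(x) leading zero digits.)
(a_0, …, a_4) = (0, 0, 13, 12, 12)

v_17(289/4) = 2, so a_0 = ... = a_1 = 0. Factor out: x = 17^2 · u with u = 1/4 a unit in ℤ_17. Expand u iteratively via a_{v+i} = u_i mod 17, u_{i+1} = (u_i − a_{v+i})/17:
  u_0 = 1/4;  a_2 = 13;  u_1 = (u_0 − 13)/17 = -3/4
  u_1 = -3/4;  a_3 = 12;  u_2 = (u_1 − 12)/17 = -3/4
  u_2 = -3/4;  a_4 = 12;  u_3 = (u_2 − 12)/17 = -3/4
Digits: (0, 0, 13, 12, 12).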